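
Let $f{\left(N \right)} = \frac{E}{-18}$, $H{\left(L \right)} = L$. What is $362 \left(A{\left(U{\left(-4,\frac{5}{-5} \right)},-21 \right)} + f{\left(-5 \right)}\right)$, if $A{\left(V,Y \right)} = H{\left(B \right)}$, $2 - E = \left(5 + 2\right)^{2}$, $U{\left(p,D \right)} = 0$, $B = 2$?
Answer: $\frac{15023}{9} \approx 1669.2$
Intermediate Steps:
$E = -47$ ($E = 2 - \left(5 + 2\right)^{2} = 2 - 7^{2} = 2 - 49 = -47$)
$A{\left(V,Y \right)} = 2$
$f{\left(N \right)} = \frac{47}{18}$ ($f{\left(N \right)} = - \frac{47}{-18} = \left(-47\right) \left(- \frac{1}{18}\right) = \frac{47}{18}$)
$362 \left(A{\left(U{\left(-4,\frac{5}{-5} \right)},-21 \right)} + f{\left(-5 \right)}\right) = 362 \left(2 + \frac{47}{18}\right) = 362 \cdot \frac{83}{18} = \frac{15023}{9}$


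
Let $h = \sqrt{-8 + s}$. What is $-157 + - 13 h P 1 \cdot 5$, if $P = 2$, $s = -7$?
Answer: $-157 - 130 i \sqrt{15} \approx -157.0 - 503.49 i$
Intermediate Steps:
$h = i \sqrt{15}$ ($h = \sqrt{-8 - 7} = \sqrt{-15} = i \sqrt{15} \approx 3.873 i$)
$-157 + - 13 h P 1 \cdot 5 = -157 + - 13 i \sqrt{15} \cdot 2 \cdot 1 \cdot 5 = -157 + - 13 i \sqrt{15} \cdot 2 \cdot 5 = -157 + - 13 i \sqrt{15} \cdot 10 = -157 - 130 i \sqrt{15}$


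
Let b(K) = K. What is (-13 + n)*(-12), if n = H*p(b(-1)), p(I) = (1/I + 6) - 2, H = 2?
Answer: 84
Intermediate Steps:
p(I) = 4 + 1/I (p(I) = (1/I + 6) - 2 = (6 + 1/I) - 2 = 4 + 1/I)
n = 6 (n = 2*(4 + 1/(-1)) = 2*(4 - 1) = 2*3 = 6)
(-13 + n)*(-12) = (-13 + 6)*(-12) = -7*(-12) = 84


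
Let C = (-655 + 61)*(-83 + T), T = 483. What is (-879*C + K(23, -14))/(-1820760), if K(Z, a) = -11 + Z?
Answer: -17404201/151730 ≈ -114.71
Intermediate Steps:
C = -237600 (C = (-655 + 61)*(-83 + 483) = -594*400 = -237600)
(-879*C + K(23, -14))/(-1820760) = (-879*(-237600) + (-11 + 23))/(-1820760) = (208850400 + 12)*(-1/1820760) = 208850412*(-1/1820760) = -17404201/151730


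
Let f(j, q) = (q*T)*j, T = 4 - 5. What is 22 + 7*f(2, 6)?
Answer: -62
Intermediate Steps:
T = -1
f(j, q) = -j*q (f(j, q) = (q*(-1))*j = (-q)*j = -j*q)
22 + 7*f(2, 6) = 22 + 7*(-1*2*6) = 22 + 7*(-12) = 22 - 84 = -62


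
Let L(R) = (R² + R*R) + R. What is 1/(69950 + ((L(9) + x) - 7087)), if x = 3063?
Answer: 1/66097 ≈ 1.5129e-5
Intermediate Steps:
L(R) = R + 2*R² (L(R) = (R² + R²) + R = 2*R² + R = R + 2*R²)
1/(69950 + ((L(9) + x) - 7087)) = 1/(69950 + ((9*(1 + 2*9) + 3063) - 7087)) = 1/(69950 + ((9*(1 + 18) + 3063) - 7087)) = 1/(69950 + ((9*19 + 3063) - 7087)) = 1/(69950 + ((171 + 3063) - 7087)) = 1/(69950 + (3234 - 7087)) = 1/(69950 - 3853) = 1/66097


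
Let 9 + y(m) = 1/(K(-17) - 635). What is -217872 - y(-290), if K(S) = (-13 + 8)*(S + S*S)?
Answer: -434636684/1995 ≈ -2.1786e+5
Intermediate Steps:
K(S) = -5*S - 5*S**2 (K(S) = -5*(S + S**2) = -5*S - 5*S**2)
y(m) = -17956/1995 (y(m) = -9 + 1/(-5*(-17)*(1 - 17) - 635) = -9 + 1/(-5*(-17)*(-16) - 635) = -9 + 1/(-1360 - 635) = -9 + 1/(-1995) = -9 - 1/1995 = -17956/1995)
-217872 - y(-290) = -217872 - 1*(-17956/1995) = -217872 + 17956/1995 = -434636684/1995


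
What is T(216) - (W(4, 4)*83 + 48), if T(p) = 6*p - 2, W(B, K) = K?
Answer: 914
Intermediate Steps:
T(p) = -2 + 6*p
T(216) - (W(4, 4)*83 + 48) = (-2 + 6*216) - (4*83 + 48) = (-2 + 1296) - (332 + 48) = 1294 - 1*380 = 1294 - 380 = 914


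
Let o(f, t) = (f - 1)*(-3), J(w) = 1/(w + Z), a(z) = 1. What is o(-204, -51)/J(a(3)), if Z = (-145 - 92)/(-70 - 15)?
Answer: 39606/17 ≈ 2329.8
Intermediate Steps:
Z = 237/85 (Z = -237/(-85) = -237*(-1/85) = 237/85 ≈ 2.7882)
J(w) = 1/(237/85 + w) (J(w) = 1/(w + 237/85) = 1/(237/85 + w))
o(f, t) = 3 - 3*f (o(f, t) = (-1 + f)*(-3) = 3 - 3*f)
o(-204, -51)/J(a(3)) = (3 - 3*(-204))/((85/(237 + 85*1))) = (3 + 612)/((85/(237 + 85))) = 615/((85/322)) = 615/((85*(1/322))) = 615/(85/322) = 615*(322/85) = 39606/17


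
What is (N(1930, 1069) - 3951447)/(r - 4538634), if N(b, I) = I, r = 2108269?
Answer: 3950378/2430365 ≈ 1.6254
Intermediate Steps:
(N(1930, 1069) - 3951447)/(r - 4538634) = (1069 - 3951447)/(2108269 - 4538634) = -3950378/(-2430365) = -3950378*(-1/2430365) = 3950378/2430365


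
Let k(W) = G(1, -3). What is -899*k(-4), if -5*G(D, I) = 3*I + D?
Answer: -7192/5 ≈ -1438.4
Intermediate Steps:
G(D, I) = -3*I/5 - D/5 (G(D, I) = -(3*I + D)/5 = -(D + 3*I)/5 = -3*I/5 - D/5)
k(W) = 8/5 (k(W) = -⅗*(-3) - ⅕*1 = 9/5 - ⅕ = 8/5)
-899*k(-4) = -899*8/5 = -7192/5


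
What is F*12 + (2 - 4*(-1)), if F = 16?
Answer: 198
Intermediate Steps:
F*12 + (2 - 4*(-1)) = 16*12 + (2 - 4*(-1)) = 192 + (2 + 4) = 192 + 6 = 198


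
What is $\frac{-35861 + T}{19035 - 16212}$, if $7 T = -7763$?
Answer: $- \frac{36970}{2823} \approx -13.096$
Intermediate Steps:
$T = -1109$ ($T = \frac{1}{7} \left(-7763\right) = -1109$)
$\frac{-35861 + T}{19035 - 16212} = \frac{-35861 - 1109}{19035 - 16212} = - \frac{36970}{2823}$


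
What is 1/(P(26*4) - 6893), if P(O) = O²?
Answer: 1/3923 ≈ 0.00025491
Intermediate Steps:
1/(P(26*4) - 6893) = 1/((26*4)² - 6893) = 1/(104² - 6893) = 1/(10816 - 6893) = 1/3923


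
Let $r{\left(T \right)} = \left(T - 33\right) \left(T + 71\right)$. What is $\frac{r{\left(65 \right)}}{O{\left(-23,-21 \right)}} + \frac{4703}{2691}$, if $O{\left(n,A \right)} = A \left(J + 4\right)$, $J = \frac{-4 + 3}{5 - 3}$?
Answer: $- \frac{7577041}{131859} \approx -57.463$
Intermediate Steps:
$J = - \frac{1}{2} \approx -0.5$
$r{\left(T \right)} = \left(-33 + T\right) \left(71 + T\right)$
$O{\left(n,A \right)} = \frac{7 A}{2}$ ($O{\left(n,A \right)} = A \left(- \frac{1}{2} + 4\right) = A \frac{7}{2} = \frac{7 A}{2}$)
$\frac{r{\left(65 \right)}}{O{\left(-23,-21 \right)}} + \frac{4703}{2691} = \frac{-2343 + 65^{2} + 38 \cdot 65}{\frac{7}{2} \left(-21\right)} + \frac{4703}{2691} = \frac{-2343 + 4225 + 2470}{- \frac{147}{2}} + 4703 \cdot \frac{1}{2691} = 4352 \left(- \frac{2}{147}\right) + \frac{4703}{2691} = - \frac{8704}{147} + \frac{4703}{2691} = - \frac{7577041}{131859}$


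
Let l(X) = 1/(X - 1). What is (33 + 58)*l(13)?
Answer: 91/12 ≈ 7.5833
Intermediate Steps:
l(X) = 1/(-1 + X)
(33 + 58)*l(13) = (33 + 58)/(-1 + 13) = 91/12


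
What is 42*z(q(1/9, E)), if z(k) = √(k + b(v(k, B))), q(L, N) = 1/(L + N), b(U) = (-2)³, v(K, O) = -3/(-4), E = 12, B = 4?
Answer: 42*I*√94067/109 ≈ 118.18*I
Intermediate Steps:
v(K, O) = ¾ (v(K, O) = -3*(-¼) = ¾)
b(U) = -8
z(k) = √(-8 + k) (z(k) = √(k - 8) = √(-8 + k))
42*z(q(1/9, E)) = 42*√(-8 + 1/(1/9 + 12)) = 42*√(-8 + 1/(⅑ + 12)) = 42*√(-8 + 1/(109/9)) = 42*√(-8 + 9/109) = 42*√(-863/109) = 42*(I*√94067/109) = 42*I*√94067/109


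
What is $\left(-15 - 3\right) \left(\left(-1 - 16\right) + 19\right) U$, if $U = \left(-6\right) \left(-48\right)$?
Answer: $-10368$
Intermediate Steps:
$U = 288$
$\left(-15 - 3\right) \left(\left(-1 - 16\right) + 19\right) U = \left(-15 - 3\right) \left(\left(-1 - 16\right) + 19\right) 288 = - 18 \left(\left(-1 - 16\right) + 19\right) 288 = - 18 \left(-17 + 19\right) 288 = \left(-18\right) 2 \cdot 288 = \left(-36\right) 288 = -10368$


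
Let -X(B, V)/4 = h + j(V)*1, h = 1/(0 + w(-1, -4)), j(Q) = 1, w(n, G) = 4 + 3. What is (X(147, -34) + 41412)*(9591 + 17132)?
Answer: 7745714996/7 ≈ 1.1065e+9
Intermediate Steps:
w(n, G) = 7
h = 1/7 (h = 1/(0 + 7) = 1/7 ≈ 0.14286)
X(B, V) = -32/7 (X(B, V) = -4*(1/7 + 1*1) = -4*(1/7 + 1) = -4*8/7 = -32/7)
(X(147, -34) + 41412)*(9591 + 17132) = (-32/7 + 41412)*(9591 + 17132) = (289852/7)*26723 = 7745714996/7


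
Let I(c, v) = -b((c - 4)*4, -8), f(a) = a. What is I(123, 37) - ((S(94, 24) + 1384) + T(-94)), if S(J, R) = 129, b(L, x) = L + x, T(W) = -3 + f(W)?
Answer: -1884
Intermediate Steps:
T(W) = -3 + W
I(c, v) = 24 - 4*c (I(c, v) = -((c - 4)*4 - 8) = -((-4 + c)*4 - 8) = -((-16 + 4*c) - 8) = -(-24 + 4*c) = 24 - 4*c)
I(123, 37) - ((S(94, 24) + 1384) + T(-94)) = (24 - 4*123) - ((129 + 1384) + (-3 - 94)) = (24 - 492) - (1513 - 97) = -468 - 1*1416 = -468 - 1416 = -1884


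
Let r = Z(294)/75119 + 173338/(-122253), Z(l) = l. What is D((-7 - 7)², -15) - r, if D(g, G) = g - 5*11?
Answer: 1307861792927/9183523107 ≈ 142.41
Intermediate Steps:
D(g, G) = -55 + g (D(g, G) = g - 55 = -55 + g)
r = -12985034840/9183523107 (r = 294/75119 + 173338/(-122253) = 294*(1/75119) + 173338*(-1/122253) = 294/75119 - 173338/122253 = -12985034840/9183523107 ≈ -1.4139)
D((-7 - 7)², -15) - r = (-55 + (-7 - 7)²) - 1*(-12985034840/9183523107) = (-55 + (-14)²) + 12985034840/9183523107 = (-55 + 196) + 12985034840/9183523107 = 141 + 12985034840/9183523107 = 1307861792927/9183523107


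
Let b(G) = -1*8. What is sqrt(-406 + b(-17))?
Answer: 3*I*sqrt(46) ≈ 20.347*I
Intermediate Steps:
b(G) = -8
sqrt(-406 + b(-17)) = sqrt(-406 - 8) = sqrt(-414) = 3*I*sqrt(46)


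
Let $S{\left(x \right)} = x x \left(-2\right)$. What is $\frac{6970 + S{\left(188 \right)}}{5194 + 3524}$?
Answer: $- \frac{31859}{4359} \approx -7.3088$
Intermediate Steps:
$S{\left(x \right)} = - 2 x^{2}$ ($S{\left(x \right)} = x^{2} \left(-2\right) = - 2 x^{2}$)
$\frac{6970 + S{\left(188 \right)}}{5194 + 3524} = \frac{6970 - 2 \cdot 188^{2}}{5194 + 3524} = \frac{6970 - 70688}{8718} = \left(6970 - 70688\right) \frac{1}{8718} = \left(-63718\right) \frac{1}{8718} = - \frac{31859}{4359}$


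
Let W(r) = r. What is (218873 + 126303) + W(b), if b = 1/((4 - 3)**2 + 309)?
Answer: 107004561/310 ≈ 3.4518e+5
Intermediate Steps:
b = 1/310 (b = 1/(1**2 + 309) = 1/(1 + 309) = 1/310 ≈ 0.0032258)
(218873 + 126303) + W(b) = (218873 + 126303) + 1/310 = 345176 + 1/310 = 107004561/310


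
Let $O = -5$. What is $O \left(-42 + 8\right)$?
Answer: $170$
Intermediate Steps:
$O \left(-42 + 8\right) = - 5 \left(-42 + 8\right) = \left(-5\right) \left(-34\right) = 170$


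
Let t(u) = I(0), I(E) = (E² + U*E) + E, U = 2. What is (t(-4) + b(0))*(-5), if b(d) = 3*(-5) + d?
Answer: 75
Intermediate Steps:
I(E) = E² + 3*E (I(E) = (E² + 2*E) + E = E² + 3*E)
b(d) = -15 + d
t(u) = 0 (t(u) = 0*(3 + 0) = 0*3 = 0)
(t(-4) + b(0))*(-5) = (0 + (-15 + 0))*(-5) = (0 - 15)*(-5) = -15*(-5) = 75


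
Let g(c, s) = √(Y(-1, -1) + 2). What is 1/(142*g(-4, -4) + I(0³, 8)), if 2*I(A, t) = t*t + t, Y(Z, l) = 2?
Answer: 1/320 ≈ 0.0031250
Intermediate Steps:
I(A, t) = t/2 + t²/2 (I(A, t) = (t*t + t)/2 = (t² + t)/2 = (t + t²)/2 = t/2 + t²/2)
g(c, s) = 2 (g(c, s) = √(2 + 2) = √4 = 2)
1/(142*g(-4, -4) + I(0³, 8)) = 1/(142*2 + (½)*8*(1 + 8)) = 1/(284 + (½)*8*9) = 1/(284 + 36) = 1/320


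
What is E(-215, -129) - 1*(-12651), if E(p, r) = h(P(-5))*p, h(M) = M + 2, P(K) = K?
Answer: 13296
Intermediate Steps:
h(M) = 2 + M
E(p, r) = -3*p (E(p, r) = (2 - 5)*p = -3*p)
E(-215, -129) - 1*(-12651) = -3*(-215) - 1*(-12651) = 645 + 12651 = 13296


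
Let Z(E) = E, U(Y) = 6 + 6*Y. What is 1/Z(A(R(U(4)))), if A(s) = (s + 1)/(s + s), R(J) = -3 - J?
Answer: 33/16 ≈ 2.0625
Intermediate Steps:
A(s) = (1 + s)/(2*s) (A(s) = (1 + s)/((2*s)) = (1 + s)*(1/(2*s)) = (1 + s)/(2*s))
1/Z(A(R(U(4)))) = 1/((1 + (-3 - (6 + 6*4)))/(2*(-3 - (6 + 6*4)))) = 1/((1 + (-3 - (6 + 24)))/(2*(-3 - (6 + 24)))) = 1/((1 + (-3 - 1*30))/(2*(-3 - 1*30))) = 1/((1 + (-3 - 30))/(2*(-3 - 30))) = 1/((½)*(1 - 33)/(-33)) = 1/((½)*(-1/33)*(-32)) = 1/(16/33) = 33/16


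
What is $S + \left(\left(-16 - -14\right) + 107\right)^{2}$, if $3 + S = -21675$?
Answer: $-10653$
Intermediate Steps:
$S = -21678$ ($S = -3 - 21675 = -21678$)
$S + \left(\left(-16 - -14\right) + 107\right)^{2} = -21678 + \left(\left(-16 - -14\right) + 107\right)^{2} = -21678 + \left(\left(-16 + 14\right) + 107\right)^{2} = -21678 + \left(-2 + 107\right)^{2} = -21678 + 105^{2} = -21678 + 11025 = -10653$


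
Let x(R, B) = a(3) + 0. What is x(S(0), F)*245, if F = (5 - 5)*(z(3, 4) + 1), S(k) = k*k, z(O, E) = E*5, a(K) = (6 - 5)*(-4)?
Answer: -980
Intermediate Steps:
a(K) = -4 (a(K) = 1*(-4) = -4)
z(O, E) = 5*E
S(k) = k²
F = 0 (F = (5 - 5)*(5*4 + 1) = 0*(20 + 1) = 0*21 = 0)
x(R, B) = -4 (x(R, B) = -4 + 0 = -4)
x(S(0), F)*245 = -4*245 = -980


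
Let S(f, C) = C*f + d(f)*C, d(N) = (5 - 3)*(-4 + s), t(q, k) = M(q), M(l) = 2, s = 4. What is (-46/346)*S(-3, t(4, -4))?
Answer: 138/173 ≈ 0.79769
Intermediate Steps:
t(q, k) = 2
d(N) = 0 (d(N) = (5 - 3)*(-4 + 4) = 2*0 = 0)
S(f, C) = C*f (S(f, C) = C*f + 0*C = C*f + 0 = C*f)
(-46/346)*S(-3, t(4, -4)) = (-46/346)*(2*(-3)) = -46*1/346*(-6) = -23/173*(-6) = 138/173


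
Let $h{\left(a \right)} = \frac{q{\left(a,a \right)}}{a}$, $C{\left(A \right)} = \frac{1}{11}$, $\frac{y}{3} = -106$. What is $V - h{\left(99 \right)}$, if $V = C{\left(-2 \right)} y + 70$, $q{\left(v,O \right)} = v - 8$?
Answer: $\frac{3977}{99} \approx 40.172$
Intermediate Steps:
$q{\left(v,O \right)} = -8 + v$ ($q{\left(v,O \right)} = v - 8 = -8 + v$)
$y = -318$ ($y = 3 \left(-106\right) = -318$)
$C{\left(A \right)} = \frac{1}{11}$
$V = \frac{452}{11}$ ($V = \frac{1}{11} \left(-318\right) + 70 = - \frac{318}{11} + 70 = \frac{452}{11} \approx 41.091$)
$h{\left(a \right)} = \frac{-8 + a}{a}$
$V - h{\left(99 \right)} = \frac{452}{11} - \frac{-8 + 99}{99} = \frac{452}{11} - \frac{1}{99} \cdot 91 = \frac{452}{11} - \frac{91}{99} = \frac{3977}{99}$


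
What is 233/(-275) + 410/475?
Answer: 83/5225 ≈ 0.015885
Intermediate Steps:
233/(-275) + 410/475 = 233*(-1/275) + 410*(1/475) = -233/275 + 82/95 = 83/5225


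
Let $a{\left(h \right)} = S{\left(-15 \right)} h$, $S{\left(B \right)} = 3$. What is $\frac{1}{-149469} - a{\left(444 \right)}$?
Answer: $- \frac{199092709}{149469} \approx -1332.0$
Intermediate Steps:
$a{\left(h \right)} = 3 h$
$\frac{1}{-149469} - a{\left(444 \right)} = \frac{1}{-149469} - 3 \cdot 444 = - \frac{1}{149469} - 1332 = - \frac{199092709}{149469}$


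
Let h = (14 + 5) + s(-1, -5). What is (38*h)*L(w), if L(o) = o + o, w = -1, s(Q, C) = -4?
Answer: -1140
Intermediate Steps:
h = 15 (h = (14 + 5) - 4 = 19 - 4 = 15)
L(o) = 2*o
(38*h)*L(w) = (38*15)*(2*(-1)) = 570*(-2) = -1140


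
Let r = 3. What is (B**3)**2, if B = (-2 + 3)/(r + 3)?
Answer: 1/46656 ≈ 2.1433e-5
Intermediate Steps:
B = 1/6 (B = (-2 + 3)/(3 + 3) = 1/6 ≈ 0.16667)
(B**3)**2 = ((1/6)**3)**2 = (1/216)**2 = 1/46656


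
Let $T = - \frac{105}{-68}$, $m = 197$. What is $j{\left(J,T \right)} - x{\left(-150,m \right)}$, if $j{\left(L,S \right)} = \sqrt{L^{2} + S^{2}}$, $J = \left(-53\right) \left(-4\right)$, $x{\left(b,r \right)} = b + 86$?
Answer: $64 + \frac{\sqrt{207832081}}{68} \approx 276.01$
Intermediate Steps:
$T = \frac{105}{68}$ ($T = \left(-105\right) \left(- \frac{1}{68}\right) = \frac{105}{68} \approx 1.5441$)
$x{\left(b,r \right)} = 86 + b$
$J = 212$
$j{\left(J,T \right)} - x{\left(-150,m \right)} = \sqrt{212^{2} + \left(\frac{105}{68}\right)^{2}} - \left(86 - 150\right) = \sqrt{44944 + \frac{11025}{4624}} - -64 = \sqrt{\frac{207832081}{4624}} + 64 = \frac{\sqrt{207832081}}{68} + 64 = 64 + \frac{\sqrt{207832081}}{68}$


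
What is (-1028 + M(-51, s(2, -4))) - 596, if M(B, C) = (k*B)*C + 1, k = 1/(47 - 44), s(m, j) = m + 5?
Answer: -1742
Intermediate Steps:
s(m, j) = 5 + m
k = ⅓ (k = 1/3 = ⅓ ≈ 0.33333)
M(B, C) = 1 + B*C/3 (M(B, C) = (B/3)*C + 1 = B*C/3 + 1 = 1 + B*C/3)
(-1028 + M(-51, s(2, -4))) - 596 = (-1028 + (1 + (⅓)*(-51)*(5 + 2))) - 596 = (-1028 + (1 + (⅓)*(-51)*7)) - 596 = (-1028 + (1 - 119)) - 596 = (-1028 - 118) - 596 = -1146 - 596 = -1742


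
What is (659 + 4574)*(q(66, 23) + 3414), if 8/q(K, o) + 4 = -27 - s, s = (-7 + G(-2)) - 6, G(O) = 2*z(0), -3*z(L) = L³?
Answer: 160768226/9 ≈ 1.7863e+7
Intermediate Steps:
z(L) = -L³/3
G(O) = 0 (G(O) = 2*(-⅓*0³) = 2*(-⅓*0) = 2*0 = 0)
s = -13 (s = (-7 + 0) - 6 = -7 - 6 = -13)
q(K, o) = -4/9 (q(K, o) = 8/(-4 + (-27 - 1*(-13))) = 8/(-4 + (-27 + 13)) = 8/(-4 - 14) = 8/(-18) = 8*(-1/18) = -4/9)
(659 + 4574)*(q(66, 23) + 3414) = (659 + 4574)*(-4/9 + 3414) = 5233*(30722/9) = 160768226/9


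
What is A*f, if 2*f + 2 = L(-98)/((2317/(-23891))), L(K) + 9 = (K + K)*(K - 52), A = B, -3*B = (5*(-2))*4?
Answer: -2006242900/993 ≈ -2.0204e+6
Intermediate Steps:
B = 40/3 (B = -5*(-2)*4/3 = -(-10)*4/3 = -⅓*(-40) = 40/3 ≈ 13.333)
A = 40/3 ≈ 13.333
L(K) = -9 + 2*K*(-52 + K) (L(K) = -9 + (K + K)*(K - 52) = -9 + (2*K)*(-52 + K) = -9 + 2*K*(-52 + K))
f = -100312145/662 (f = -1 + ((-9 - 104*(-98) + 2*(-98)²)/((2317/(-23891))))/2 = -1 + ((-9 + 10192 + 2*9604)/((2317*(-1/23891))))/2 = -1 + ((-9 + 10192 + 19208)/(-331/3413))/2 = -1 + (29391*(-3413/331))/2 = -1 + (½)*(-100311483/331) = -1 - 100311483/662 = -100312145/662 ≈ -1.5153e+5)
A*f = (40/3)*(-100312145/662) = -2006242900/993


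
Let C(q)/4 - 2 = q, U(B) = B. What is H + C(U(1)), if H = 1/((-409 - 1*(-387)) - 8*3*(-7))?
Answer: 1753/146 ≈ 12.007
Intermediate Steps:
C(q) = 8 + 4*q
H = 1/146 (H = 1/((-409 + 387) - 24*(-7)) = 1/(-22 + 168) = 1/146 ≈ 0.0068493)
H + C(U(1)) = 1/146 + (8 + 4*1) = 1/146 + (8 + 4) = 1/146 + 12 = 1753/146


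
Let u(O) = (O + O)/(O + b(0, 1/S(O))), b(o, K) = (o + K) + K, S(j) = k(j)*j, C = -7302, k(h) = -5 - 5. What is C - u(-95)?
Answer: -164792849/22562 ≈ -7304.0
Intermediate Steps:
k(h) = -10
S(j) = -10*j
b(o, K) = o + 2*K (b(o, K) = (K + o) + K = o + 2*K)
u(O) = 2*O/(O - 1/(5*O)) (u(O) = (O + O)/(O + (0 + 2/((-10*O)))) = (2*O)/(O + (0 + 2*(-1/(10*O)))) = (2*O)/(O + (0 - 1/(5*O))) = (2*O)/(O - 1/(5*O)) = 2*O/(O - 1/(5*O)))
C - u(-95) = -7302 - 10*(-95)²/(-1 + 5*(-95)²) = -7302 - 10*9025/(-1 + 5*9025) = -7302 - 10*9025/(-1 + 45125) = -7302 - 10*9025/45124 = -7302 - 1*45125/22562 = -7302 - 45125/22562 = -164792849/22562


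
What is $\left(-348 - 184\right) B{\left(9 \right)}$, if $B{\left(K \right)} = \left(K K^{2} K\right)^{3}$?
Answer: $-150252513407892$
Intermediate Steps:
$B{\left(K \right)} = K^{12}$ ($B{\left(K \right)} = \left(K^{3} K\right)^{3} = \left(K^{4}\right)^{3} = K^{12}$)
$\left(-348 - 184\right) B{\left(9 \right)} = \left(-348 - 184\right) 9^{12} = \left(-532\right) 282429536481 = -150252513407892$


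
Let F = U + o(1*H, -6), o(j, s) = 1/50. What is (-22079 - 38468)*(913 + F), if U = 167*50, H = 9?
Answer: -28042403597/50 ≈ -5.6085e+8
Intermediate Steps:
o(j, s) = 1/50
U = 8350
F = 417501/50 (F = 8350 + 1/50 = 417501/50 ≈ 8350.0)
(-22079 - 38468)*(913 + F) = (-22079 - 38468)*(913 + 417501/50) = -60547*463151/50 = -28042403597/50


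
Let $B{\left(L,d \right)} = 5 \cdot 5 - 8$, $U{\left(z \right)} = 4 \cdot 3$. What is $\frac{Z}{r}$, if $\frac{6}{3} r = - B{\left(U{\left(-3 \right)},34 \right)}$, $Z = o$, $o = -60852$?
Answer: $\frac{121704}{17} \approx 7159.1$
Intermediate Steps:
$Z = -60852$
$U{\left(z \right)} = 12$
$B{\left(L,d \right)} = 17$ ($B{\left(L,d \right)} = 25 - 8 = 17$)
$r = - \frac{17}{2}$ ($r = \frac{\left(-1\right) 17}{2} = \frac{1}{2} \left(-17\right) = - \frac{17}{2} \approx -8.5$)
$\frac{Z}{r} = - \frac{60852}{- \frac{17}{2}} = \left(-60852\right) \left(- \frac{2}{17}\right) = \frac{121704}{17}$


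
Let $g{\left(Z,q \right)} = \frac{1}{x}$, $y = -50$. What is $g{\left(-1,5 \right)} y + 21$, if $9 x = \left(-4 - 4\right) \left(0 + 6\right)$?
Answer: $\frac{243}{8} \approx 30.375$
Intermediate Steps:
$x = - \frac{16}{3}$ ($x = \frac{\left(-4 - 4\right) \left(0 + 6\right)}{9} = \frac{\left(-8\right) 6}{9} = \frac{1}{9} \left(-48\right) = - \frac{16}{3} \approx -5.3333$)
$g{\left(Z,q \right)} = - \frac{3}{16}$ ($g{\left(Z,q \right)} = \frac{1}{- \frac{16}{3}} = - \frac{3}{16}$)
$g{\left(-1,5 \right)} y + 21 = \left(- \frac{3}{16}\right) \left(-50\right) + 21 = \frac{75}{8} + 21 = \frac{243}{8}$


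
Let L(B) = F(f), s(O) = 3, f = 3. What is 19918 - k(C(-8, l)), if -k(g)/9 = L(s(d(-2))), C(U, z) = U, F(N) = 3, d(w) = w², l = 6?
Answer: 19945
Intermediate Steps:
L(B) = 3
k(g) = -27 (k(g) = -9*3 = -27)
19918 - k(C(-8, l)) = 19918 - 1*(-27) = 19918 + 27 = 19945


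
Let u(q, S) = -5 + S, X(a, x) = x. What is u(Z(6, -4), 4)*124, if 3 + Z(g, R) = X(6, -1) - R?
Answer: -124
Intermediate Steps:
Z(g, R) = -4 - R (Z(g, R) = -3 + (-1 - R) = -4 - R)
u(Z(6, -4), 4)*124 = (-5 + 4)*124 = -1*124 = -124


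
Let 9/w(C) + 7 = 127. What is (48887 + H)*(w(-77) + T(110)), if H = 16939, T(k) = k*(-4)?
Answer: -579170061/20 ≈ -2.8958e+7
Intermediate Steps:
T(k) = -4*k
w(C) = 3/40 (w(C) = 9/(-7 + 127) = 9/120 = 9*(1/120) = 3/40)
(48887 + H)*(w(-77) + T(110)) = (48887 + 16939)*(3/40 - 4*110) = 65826*(3/40 - 440) = 65826*(-17597/40) = -579170061/20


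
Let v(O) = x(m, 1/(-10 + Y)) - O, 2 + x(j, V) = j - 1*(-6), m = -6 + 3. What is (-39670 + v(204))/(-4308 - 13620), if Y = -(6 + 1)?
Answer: 13291/5976 ≈ 2.2241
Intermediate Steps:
Y = -7 (Y = -1*7 = -7)
m = -3
x(j, V) = 4 + j (x(j, V) = -2 + (j - 1*(-6)) = -2 + (j + 6) = -2 + (6 + j) = 4 + j)
v(O) = 1 - O (v(O) = (4 - 3) - O = 1 - O)
(-39670 + v(204))/(-4308 - 13620) = (-39670 + (1 - 1*204))/(-4308 - 13620) = (-39670 + (1 - 204))/(-17928) = (-39670 - 203)*(-1/17928) = -39873*(-1/17928) = 13291/5976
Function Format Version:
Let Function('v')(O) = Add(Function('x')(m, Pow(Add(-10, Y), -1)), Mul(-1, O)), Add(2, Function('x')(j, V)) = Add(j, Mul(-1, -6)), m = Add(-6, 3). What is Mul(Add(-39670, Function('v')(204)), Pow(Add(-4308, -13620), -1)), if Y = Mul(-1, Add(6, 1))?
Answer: Rational(13291, 5976) ≈ 2.2241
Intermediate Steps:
Y = -7 (Y = Mul(-1, 7) = -7)
m = -3
Function('x')(j, V) = Add(4, j) (Function('x')(j, V) = Add(-2, Add(j, Mul(-1, -6))) = Add(-2, Add(j, 6)) = Add(-2, Add(6, j)) = Add(4, j))
Function('v')(O) = Add(1, Mul(-1, O)) (Function('v')(O) = Add(Add(4, -3), Mul(-1, O)) = Add(1, Mul(-1, O)))
Mul(Add(-39670, Function('v')(204)), Pow(Add(-4308, -13620), -1)) = Mul(Add(-39670, Add(1, Mul(-1, 204))), Pow(Add(-4308, -13620), -1)) = Mul(Add(-39670, Add(1, -204)), Pow(-17928, -1)) = Mul(Add(-39670, -203), Rational(-1, 17928)) = Mul(-39873, Rational(-1, 17928)) = Rational(13291, 5976)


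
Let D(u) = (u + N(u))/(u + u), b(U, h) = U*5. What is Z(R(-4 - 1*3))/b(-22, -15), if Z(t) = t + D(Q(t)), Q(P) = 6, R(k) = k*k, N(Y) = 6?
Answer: -5/11 ≈ -0.45455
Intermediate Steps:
R(k) = k²
b(U, h) = 5*U
D(u) = (6 + u)/(2*u) (D(u) = (u + 6)/(u + u) = (6 + u)/((2*u)) = (6 + u)*(1/(2*u)) = (6 + u)/(2*u))
Z(t) = 1 + t (Z(t) = t + (½)*(6 + 6)/6 = t + (½)*(⅙)*12 = t + 1 = 1 + t)
Z(R(-4 - 1*3))/b(-22, -15) = (1 + (-4 - 1*3)²)/((5*(-22))) = (1 + (-4 - 3)²)/(-110) = (1 + (-7)²)*(-1/110) = (1 + 49)*(-1/110) = 50*(-1/110) = -5/11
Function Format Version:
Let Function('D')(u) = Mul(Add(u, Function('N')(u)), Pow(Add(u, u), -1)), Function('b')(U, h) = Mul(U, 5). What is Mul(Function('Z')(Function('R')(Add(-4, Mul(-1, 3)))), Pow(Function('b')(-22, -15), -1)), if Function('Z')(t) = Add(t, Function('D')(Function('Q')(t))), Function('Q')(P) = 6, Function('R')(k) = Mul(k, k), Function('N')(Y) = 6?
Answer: Rational(-5, 11) ≈ -0.45455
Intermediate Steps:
Function('R')(k) = Pow(k, 2)
Function('b')(U, h) = Mul(5, U)
Function('D')(u) = Mul(Rational(1, 2), Pow(u, -1), Add(6, u)) (Function('D')(u) = Mul(Add(u, 6), Pow(Add(u, u), -1)) = Mul(Add(6, u), Pow(Mul(2, u), -1)) = Mul(Add(6, u), Mul(Rational(1, 2), Pow(u, -1))) = Mul(Rational(1, 2), Pow(u, -1), Add(6, u)))
Function('Z')(t) = Add(1, t) (Function('Z')(t) = Add(t, Mul(Rational(1, 2), Pow(6, -1), Add(6, 6))) = Add(t, Mul(Rational(1, 2), Rational(1, 6), 12)) = Add(t, 1) = Add(1, t))
Mul(Function('Z')(Function('R')(Add(-4, Mul(-1, 3)))), Pow(Function('b')(-22, -15), -1)) = Mul(Add(1, Pow(Add(-4, Mul(-1, 3)), 2)), Pow(Mul(5, -22), -1)) = Mul(Add(1, Pow(Add(-4, -3), 2)), Pow(-110, -1)) = Mul(Add(1, Pow(-7, 2)), Rational(-1, 110)) = Mul(Add(1, 49), Rational(-1, 110)) = Mul(50, Rational(-1, 110)) = Rational(-5, 11)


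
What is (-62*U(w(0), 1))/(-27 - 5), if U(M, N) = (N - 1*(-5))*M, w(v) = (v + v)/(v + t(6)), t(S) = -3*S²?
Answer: 0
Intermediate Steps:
w(v) = 2*v/(-108 + v) (w(v) = (v + v)/(v - 3*6²) = (2*v)/(v - 3*36) = (2*v)/(v - 108) = (2*v)/(-108 + v) = 2*v/(-108 + v))
U(M, N) = M*(5 + N) (U(M, N) = (N + 5)*M = (5 + N)*M = M*(5 + N))
(-62*U(w(0), 1))/(-27 - 5) = (-62*2*0/(-108 + 0)*(5 + 1))/(-27 - 5) = -62*2*0/(-108)*6/(-32) = -62*2*0*(-1/108)*6*(-1/32) = -0*6*(-1/32) = -62*0*(-1/32) = 0*(-1/32) = 0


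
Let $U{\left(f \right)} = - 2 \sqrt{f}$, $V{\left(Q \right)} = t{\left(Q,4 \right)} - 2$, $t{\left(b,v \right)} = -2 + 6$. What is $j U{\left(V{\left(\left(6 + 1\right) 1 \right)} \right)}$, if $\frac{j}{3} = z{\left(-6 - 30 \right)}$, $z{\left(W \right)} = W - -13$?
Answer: $138 \sqrt{2} \approx 195.16$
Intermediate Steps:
$t{\left(b,v \right)} = 4$
$z{\left(W \right)} = 13 + W$ ($z{\left(W \right)} = W + 13 = 13 + W$)
$j = -69$ ($j = 3 \left(13 - 36\right) = 3 \left(-23\right) = -69$)
$V{\left(Q \right)} = 2$ ($V{\left(Q \right)} = 4 - 2 = 2$)
$j U{\left(V{\left(\left(6 + 1\right) 1 \right)} \right)} = - 69 \left(- 2 \sqrt{2}\right) = 138 \sqrt{2}$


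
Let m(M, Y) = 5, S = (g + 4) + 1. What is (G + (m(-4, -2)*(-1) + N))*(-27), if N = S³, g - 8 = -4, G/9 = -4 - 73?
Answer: -837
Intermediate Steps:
G = -693 (G = 9*(-4 - 73) = 9*(-77) = -693)
g = 4 (g = 8 - 4 = 4)
S = 9 (S = (4 + 4) + 1 = 8 + 1 = 9)
N = 729 (N = 9³ = 729)
(G + (m(-4, -2)*(-1) + N))*(-27) = (-693 + (5*(-1) + 729))*(-27) = (-693 + (-5 + 729))*(-27) = (-693 + 724)*(-27) = 31*(-27) = -837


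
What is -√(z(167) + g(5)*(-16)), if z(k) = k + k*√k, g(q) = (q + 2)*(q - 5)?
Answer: -√(167 + 167*√167) ≈ -48.219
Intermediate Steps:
g(q) = (-5 + q)*(2 + q) (g(q) = (2 + q)*(-5 + q) = (-5 + q)*(2 + q))
z(k) = k + k^(3/2)
-√(z(167) + g(5)*(-16)) = -√((167 + 167^(3/2)) + (-10 + 5² - 3*5)*(-16)) = -√((167 + 167*√167) + (-10 + 25 - 15)*(-16)) = -√((167 + 167*√167) + 0*(-16)) = -√((167 + 167*√167) + 0) = -√(167 + 167*√167)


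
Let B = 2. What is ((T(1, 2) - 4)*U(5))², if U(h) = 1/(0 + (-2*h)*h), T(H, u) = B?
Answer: 1/625 ≈ 0.0016000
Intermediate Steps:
T(H, u) = 2
U(h) = -1/(2*h²) (U(h) = 1/(0 - 2*h²) = 1/(-2*h²) = -1/(2*h²))
((T(1, 2) - 4)*U(5))² = ((2 - 4)*(-½/5²))² = (-(-1)/25)² = (-2*(-1/50))² = (1/25)² = 1/625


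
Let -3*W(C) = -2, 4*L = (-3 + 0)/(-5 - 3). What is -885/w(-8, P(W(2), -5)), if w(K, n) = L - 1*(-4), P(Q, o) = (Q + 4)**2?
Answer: -28320/131 ≈ -216.18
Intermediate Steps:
L = 3/32 (L = ((-3 + 0)/(-5 - 3))/4 = (-3/(-8))/4 = (-3*(-1/8))/4 = (1/4)*(3/8) = 3/32 ≈ 0.093750)
W(C) = 2/3 (W(C) = -1/3*(-2) = 2/3)
P(Q, o) = (4 + Q)**2
w(K, n) = 131/32 (w(K, n) = 3/32 - 1*(-4) = 3/32 + 4 = 131/32)
-885/w(-8, P(W(2), -5)) = -885/131/32 = -885*32/131 = -28320/131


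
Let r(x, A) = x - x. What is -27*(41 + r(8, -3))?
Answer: -1107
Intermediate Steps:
r(x, A) = 0
-27*(41 + r(8, -3)) = -27*(41 + 0) = -27*41 = -1107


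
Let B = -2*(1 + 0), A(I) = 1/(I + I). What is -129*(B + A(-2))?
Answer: 1161/4 ≈ 290.25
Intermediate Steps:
A(I) = 1/(2*I)
B = -2 (B = -2*1 = -2)
-129*(B + A(-2)) = -129*(-2 + (½)/(-2)) = -129*(-2 + (½)*(-½)) = -129*(-2 - ¼) = -129*(-9/4) = 1161/4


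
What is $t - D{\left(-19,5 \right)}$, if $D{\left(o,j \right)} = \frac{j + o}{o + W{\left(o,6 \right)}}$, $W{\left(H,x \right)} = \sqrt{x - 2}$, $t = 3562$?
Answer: $\frac{60540}{17} \approx 3561.2$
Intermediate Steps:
$W{\left(H,x \right)} = \sqrt{-2 + x}$
$D{\left(o,j \right)} = \frac{j + o}{2 + o}$ ($D{\left(o,j \right)} = \frac{j + o}{o + \sqrt{-2 + 6}} = \frac{j + o}{o + \sqrt{4}} = \frac{j + o}{o + 2} = \frac{j + o}{2 + o}$)
$t - D{\left(-19,5 \right)} = 3562 - \frac{5 - 19}{2 - 19} = 3562 - \frac{1}{-17} \left(-14\right) = 3562 - \left(- \frac{1}{17}\right) \left(-14\right) = 3562 - \frac{14}{17} = \frac{60540}{17}$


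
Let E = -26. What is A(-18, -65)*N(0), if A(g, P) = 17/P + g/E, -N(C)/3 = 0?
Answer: 0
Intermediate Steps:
N(C) = 0 (N(C) = -3*0 = 0)
A(g, P) = 17/P - g/26 (A(g, P) = 17/P + g/(-26) = 17/P + g*(-1/26) = 17/P - g/26)
A(-18, -65)*N(0) = (17/(-65) - 1/26*(-18))*0 = (17*(-1/65) + 9/13)*0 = (-17/65 + 9/13)*0 = (28/65)*0 = 0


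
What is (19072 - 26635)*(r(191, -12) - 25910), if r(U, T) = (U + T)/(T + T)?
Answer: 1568109899/8 ≈ 1.9601e+8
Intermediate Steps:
r(U, T) = (T + U)/(2*T) (r(U, T) = (T + U)/((2*T)) = (T + U)*(1/(2*T)) = (T + U)/(2*T))
(19072 - 26635)*(r(191, -12) - 25910) = (19072 - 26635)*((½)*(-12 + 191)/(-12) - 25910) = -7563*((½)*(-1/12)*179 - 25910) = -7563*(-179/24 - 25910) = -7563*(-622019/24) = 1568109899/8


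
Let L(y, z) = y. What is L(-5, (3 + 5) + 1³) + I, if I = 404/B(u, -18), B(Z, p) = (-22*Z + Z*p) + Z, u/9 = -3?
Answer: -4861/1053 ≈ -4.6163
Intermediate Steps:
u = -27 (u = 9*(-3) = -27)
B(Z, p) = -21*Z + Z*p
I = 404/1053 (I = 404/((-27*(-21 - 18))) = 404/((-27*(-39))) = 404/1053 ≈ 0.38367)
L(-5, (3 + 5) + 1³) + I = -5 + 404/1053 = -4861/1053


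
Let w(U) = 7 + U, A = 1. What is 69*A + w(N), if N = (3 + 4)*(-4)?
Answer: 48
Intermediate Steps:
N = -28 (N = 7*(-4) = -28)
69*A + w(N) = 69*1 + (7 - 28) = 69 - 21 = 48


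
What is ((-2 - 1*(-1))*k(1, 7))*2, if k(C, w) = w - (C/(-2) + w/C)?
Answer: -1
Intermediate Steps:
k(C, w) = w + C/2 - w/C (k(C, w) = w - (C*(-1/2) + w/C) = w - (-C/2 + w/C) = w + (C/2 - w/C) = w + C/2 - w/C)
((-2 - 1*(-1))*k(1, 7))*2 = ((-2 - 1*(-1))*(7 + (1/2)*1 - 1*7/1))*2 = ((-2 + 1)*(7 + 1/2 - 1*7*1))*2 = -(7 + 1/2 - 7)*2 = -1*1/2*2 = -1/2*2 = -1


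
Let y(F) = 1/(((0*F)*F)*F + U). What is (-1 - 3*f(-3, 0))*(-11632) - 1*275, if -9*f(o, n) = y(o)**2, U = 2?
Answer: 31163/3 ≈ 10388.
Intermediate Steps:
y(F) = 1/2 (y(F) = 1/(((0*F)*F)*F + 2) = 1/((0*F)*F + 2) = 1/(0*F + 2) = 1/(0 + 2) = 1/2)
f(o, n) = -1/36 (f(o, n) = -(1/2)**2/9 = -1/9*1/4 = -1/36)
(-1 - 3*f(-3, 0))*(-11632) - 1*275 = (-1 - 3*(-1/36))*(-11632) - 1*275 = (-1 + 1/12)*(-11632) - 275 = -11/12*(-11632) - 275 = 31988/3 - 275 = 31163/3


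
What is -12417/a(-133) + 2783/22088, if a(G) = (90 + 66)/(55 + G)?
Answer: 12466921/2008 ≈ 6208.6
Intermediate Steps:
a(G) = 156/(55 + G)
-12417/a(-133) + 2783/22088 = -12417/(156/(55 - 133)) + 2783/22088 = -12417/(156/(-78)) + 2783*(1/22088) = -12417/(156*(-1/78)) + 253/2008 = -12417/(-2) + 253/2008 = -12417*(-1/2) + 253/2008 = 12417/2 + 253/2008 = 12466921/2008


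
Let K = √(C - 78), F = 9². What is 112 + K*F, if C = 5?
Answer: 112 + 81*I*√73 ≈ 112.0 + 692.06*I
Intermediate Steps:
F = 81
K = I*√73 (K = √(5 - 78) = √(-73) = I*√73 ≈ 8.544*I)
112 + K*F = 112 + (I*√73)*81 = 112 + 81*I*√73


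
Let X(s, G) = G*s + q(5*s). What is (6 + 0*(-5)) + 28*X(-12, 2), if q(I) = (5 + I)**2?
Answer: 84034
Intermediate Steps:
X(s, G) = (5 + 5*s)**2 + G*s (X(s, G) = G*s + (5 + 5*s)**2 = (5 + 5*s)**2 + G*s)
(6 + 0*(-5)) + 28*X(-12, 2) = (6 + 0*(-5)) + 28*(25*(1 - 12)**2 + 2*(-12)) = (6 + 0) + 28*(25*(-11)**2 - 24) = 6 + 28*(25*121 - 24) = 6 + 28*(3025 - 24) = 6 + 28*3001 = 6 + 84028 = 84034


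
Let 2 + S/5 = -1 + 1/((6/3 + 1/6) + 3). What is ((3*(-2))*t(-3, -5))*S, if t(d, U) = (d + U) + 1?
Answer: -18270/31 ≈ -589.35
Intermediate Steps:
t(d, U) = 1 + U + d (t(d, U) = (U + d) + 1 = 1 + U + d)
S = -435/31 (S = -10 + 5*(-1 + 1/((6/3 + 1/6) + 3)) = -10 + 5*(-1 + 1/((6*(1/3) + 1*(1/6)) + 3)) = -10 + 5*(-1 + 1/((2 + 1/6) + 3)) = -10 + 5*(-1 + 1/(13/6 + 3)) = -10 + 5*(-1 + 1/(31/6)) = -10 + 5*(-1 + 6/31) = -10 + 5*(-25/31) = -10 - 125/31 = -435/31 ≈ -14.032)
((3*(-2))*t(-3, -5))*S = ((3*(-2))*(1 - 5 - 3))*(-435/31) = -6*(-7)*(-435/31) = 42*(-435/31) = -18270/31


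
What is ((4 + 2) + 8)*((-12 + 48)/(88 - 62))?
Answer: 252/13 ≈ 19.385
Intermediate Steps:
((4 + 2) + 8)*((-12 + 48)/(88 - 62)) = (6 + 8)*(36/26) = 14*(36*(1/26)) = 14*(18/13) = 252/13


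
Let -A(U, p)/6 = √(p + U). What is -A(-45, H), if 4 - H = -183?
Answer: 6*√142 ≈ 71.498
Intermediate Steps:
H = 187 (H = 4 - 1*(-183) = 4 + 183 = 187)
A(U, p) = -6*√(U + p) (A(U, p) = -6*√(p + U) = -6*√(U + p))
-A(-45, H) = -(-6)*√(-45 + 187) = -(-6)*√142 = 6*√142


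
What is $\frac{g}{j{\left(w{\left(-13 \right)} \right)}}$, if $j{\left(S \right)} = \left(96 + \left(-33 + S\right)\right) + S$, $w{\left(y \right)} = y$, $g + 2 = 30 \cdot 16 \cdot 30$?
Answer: $\frac{14398}{37} \approx 389.14$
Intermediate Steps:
$g = 14398$ ($g = -2 + 30 \cdot 16 \cdot 30 = -2 + 480 \cdot 30 = -2 + 14400 = 14398$)
$j{\left(S \right)} = 63 + 2 S$ ($j{\left(S \right)} = \left(63 + S\right) + S = 63 + 2 S$)
$\frac{g}{j{\left(w{\left(-13 \right)} \right)}} = \frac{14398}{63 + 2 \left(-13\right)} = \frac{14398}{63 - 26} = \frac{14398}{37}$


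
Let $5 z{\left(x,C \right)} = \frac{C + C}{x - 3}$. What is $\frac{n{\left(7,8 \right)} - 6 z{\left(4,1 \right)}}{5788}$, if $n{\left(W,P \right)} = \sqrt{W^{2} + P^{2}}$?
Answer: $- \frac{3}{7235} + \frac{\sqrt{113}}{5788} \approx 0.0014219$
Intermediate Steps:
$n{\left(W,P \right)} = \sqrt{P^{2} + W^{2}}$
$z{\left(x,C \right)} = \frac{2 C}{5 \left(-3 + x\right)}$ ($z{\left(x,C \right)} = \frac{\left(C + C\right) \frac{1}{x - 3}}{5} = \frac{2 C \frac{1}{-3 + x}}{5} = \frac{2 C}{5 \left(-3 + x\right)}$)
$\frac{n{\left(7,8 \right)} - 6 z{\left(4,1 \right)}}{5788} = \frac{\sqrt{8^{2} + 7^{2}} - 6 \cdot \frac{2}{5} \cdot 1 \frac{1}{-3 + 4}}{5788} = \left(\sqrt{64 + 49} - 6 \cdot \frac{2}{5} \cdot 1 \cdot 1^{-1}\right) \frac{1}{5788} = \left(\sqrt{113} - 6 \cdot \frac{2}{5} \cdot 1 \cdot 1\right) \frac{1}{5788} = \left(\sqrt{113} - \frac{12}{5}\right) \frac{1}{5788} = \left(- \frac{12}{5} + \sqrt{113}\right) \frac{1}{5788} = - \frac{3}{7235} + \frac{\sqrt{113}}{5788}$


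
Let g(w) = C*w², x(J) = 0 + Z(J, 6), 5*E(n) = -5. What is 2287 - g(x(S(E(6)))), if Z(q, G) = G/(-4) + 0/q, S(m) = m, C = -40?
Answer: 2377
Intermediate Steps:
E(n) = -1 (E(n) = (⅕)*(-5) = -1)
Z(q, G) = -G/4 (Z(q, G) = G*(-¼) + 0 = -G/4 + 0 = -G/4)
x(J) = -3/2 (x(J) = 0 - ¼*6 = 0 - 3/2 = -3/2)
g(w) = -40*w²
2287 - g(x(S(E(6)))) = 2287 - (-40)*(-3/2)² = 2287 - (-40)*9/4 = 2287 - 1*(-90) = 2287 + 90 = 2377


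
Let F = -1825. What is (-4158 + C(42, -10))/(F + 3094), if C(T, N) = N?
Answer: -4168/1269 ≈ -3.2845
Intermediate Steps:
(-4158 + C(42, -10))/(F + 3094) = (-4158 - 10)/(-1825 + 3094) = -4168/1269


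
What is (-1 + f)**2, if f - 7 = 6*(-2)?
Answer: 36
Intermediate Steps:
f = -5 (f = 7 + 6*(-2) = 7 - 12 = -5)
(-1 + f)**2 = (-1 - 5)**2 = (-6)**2 = 36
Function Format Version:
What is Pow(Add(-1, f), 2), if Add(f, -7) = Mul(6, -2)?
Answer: 36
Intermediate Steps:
f = -5 (f = Add(7, Mul(6, -2)) = Add(7, -12) = -5)
Pow(Add(-1, f), 2) = Pow(Add(-1, -5), 2) = Pow(-6, 2) = 36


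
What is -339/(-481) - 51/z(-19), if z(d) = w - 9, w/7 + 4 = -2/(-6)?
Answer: 8373/3848 ≈ 2.1759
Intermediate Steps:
w = -77/3 (w = -28 + 7*(-2/(-6)) = -28 + 7*(-2*(-1/6)) = -28 + 7*(1/3) = -28 + 7/3 = -77/3 ≈ -25.667)
z(d) = -104/3 (z(d) = -77/3 - 9 = -104/3)
-339/(-481) - 51/z(-19) = -339/(-481) - 51/(-104/3) = -339*(-1/481) - 51*(-3/104) = 339/481 + 153/104 = 8373/3848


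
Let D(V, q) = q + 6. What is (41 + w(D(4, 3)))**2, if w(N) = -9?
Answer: 1024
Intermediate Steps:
D(V, q) = 6 + q
(41 + w(D(4, 3)))**2 = (41 - 9)**2 = 32**2 = 1024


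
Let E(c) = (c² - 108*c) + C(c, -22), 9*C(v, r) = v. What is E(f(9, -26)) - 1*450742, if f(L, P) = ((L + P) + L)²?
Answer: -4081958/9 ≈ -4.5355e+5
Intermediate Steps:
C(v, r) = v/9
f(L, P) = (P + 2*L)²
E(c) = c² - 971*c/9 (E(c) = (c² - 108*c) + c/9 = c² - 971*c/9)
E(f(9, -26)) - 1*450742 = (-26 + 2*9)²*(-971 + 9*(-26 + 2*9)²)/9 - 1*450742 = (-26 + 18)²*(-971 + 9*(-26 + 18)²)/9 - 450742 = (⅑)*(-8)²*(-971 + 9*(-8)²) - 450742 = (⅑)*64*(-971 + 9*64) - 450742 = (⅑)*64*(-971 + 576) - 450742 = (⅑)*64*(-395) - 450742 = -25280/9 - 450742 = -4081958/9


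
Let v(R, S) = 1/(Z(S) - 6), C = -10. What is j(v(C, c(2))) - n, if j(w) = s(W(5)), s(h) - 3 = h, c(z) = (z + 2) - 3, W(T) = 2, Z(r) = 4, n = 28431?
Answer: -28426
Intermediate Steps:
c(z) = -1 + z (c(z) = (2 + z) - 3 = -1 + z)
v(R, S) = -1/2 (v(R, S) = 1/(4 - 6) = 1/(-2) = -1/2)
s(h) = 3 + h
j(w) = 5 (j(w) = 3 + 2 = 5)
j(v(C, c(2))) - n = 5 - 1*28431 = 5 - 28431 = -28426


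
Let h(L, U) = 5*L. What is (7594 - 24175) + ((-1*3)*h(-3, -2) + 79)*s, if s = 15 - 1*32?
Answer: -18689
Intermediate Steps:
s = -17 (s = 15 - 32 = -17)
(7594 - 24175) + ((-1*3)*h(-3, -2) + 79)*s = (7594 - 24175) + ((-1*3)*(5*(-3)) + 79)*(-17) = -16581 + (-3*(-15) + 79)*(-17) = -16581 + (45 + 79)*(-17) = -16581 + 124*(-17) = -16581 - 2108 = -18689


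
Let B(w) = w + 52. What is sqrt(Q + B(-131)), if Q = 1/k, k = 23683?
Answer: 6*I*sqrt(1230829193)/23683 ≈ 8.8882*I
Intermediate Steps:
Q = 1/23683 ≈ 4.2224e-5
B(w) = 52 + w
sqrt(Q + B(-131)) = sqrt(1/23683 + (52 - 131)) = sqrt(1/23683 - 79) = sqrt(-1870956/23683) = 6*I*sqrt(1230829193)/23683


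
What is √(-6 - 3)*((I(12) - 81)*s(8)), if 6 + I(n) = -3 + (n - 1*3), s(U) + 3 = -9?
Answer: 2916*I ≈ 2916.0*I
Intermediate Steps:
s(U) = -12 (s(U) = -3 - 9 = -12)
I(n) = -12 + n (I(n) = -6 + (-3 + (n - 1*3)) = -6 + (-3 + (n - 3)) = -6 + (-3 + (-3 + n)) = -6 + (-6 + n) = -12 + n)
√(-6 - 3)*((I(12) - 81)*s(8)) = √(-6 - 3)*(((-12 + 12) - 81)*(-12)) = √(-9)*((0 - 81)*(-12)) = (3*I)*(-81*(-12)) = (3*I)*972 = 2916*I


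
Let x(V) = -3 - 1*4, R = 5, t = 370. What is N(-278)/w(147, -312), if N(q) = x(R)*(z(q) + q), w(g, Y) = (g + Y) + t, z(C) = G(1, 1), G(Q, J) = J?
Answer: 1939/205 ≈ 9.4585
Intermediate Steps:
z(C) = 1
x(V) = -7 (x(V) = -3 - 4 = -7)
w(g, Y) = 370 + Y + g (w(g, Y) = (g + Y) + 370 = (Y + g) + 370 = 370 + Y + g)
N(q) = -7 - 7*q (N(q) = -7*(1 + q) = -7 - 7*q)
N(-278)/w(147, -312) = (-7 - 7*(-278))/(370 - 312 + 147) = (-7 + 1946)/205 = 1939*(1/205) = 1939/205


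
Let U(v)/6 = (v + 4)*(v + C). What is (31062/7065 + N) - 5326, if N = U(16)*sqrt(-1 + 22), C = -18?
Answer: -12532376/2355 - 240*sqrt(21) ≈ -6421.4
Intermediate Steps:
U(v) = 6*(-18 + v)*(4 + v) (U(v) = 6*((v + 4)*(v - 18)) = 6*((4 + v)*(-18 + v)) = 6*((-18 + v)*(4 + v)) = 6*(-18 + v)*(4 + v))
N = -240*sqrt(21) (N = (-432 - 84*16 + 6*16**2)*sqrt(-1 + 22) = (-432 - 1344 + 6*256)*sqrt(21) = (-432 - 1344 + 1536)*sqrt(21) = -240*sqrt(21) ≈ -1099.8)
(31062/7065 + N) - 5326 = (31062/7065 - 240*sqrt(21)) - 5326 = (31062*(1/7065) - 240*sqrt(21)) - 5326 = (10354/2355 - 240*sqrt(21)) - 5326 = -12532376/2355 - 240*sqrt(21)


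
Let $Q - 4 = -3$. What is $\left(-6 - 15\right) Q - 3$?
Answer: $-24$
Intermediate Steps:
$Q = 1$ ($Q = 4 - 3 = 1$)
$\left(-6 - 15\right) Q - 3 = \left(-6 - 15\right) 1 - 3 = \left(-21\right) 1 - 3 = -21 - 3 = -24$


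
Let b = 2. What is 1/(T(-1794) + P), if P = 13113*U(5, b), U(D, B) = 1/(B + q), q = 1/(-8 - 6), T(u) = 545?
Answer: 3/22033 ≈ 0.00013616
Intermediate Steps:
q = -1/14 (q = 1/(-14) = -1/14 ≈ -0.071429)
U(D, B) = 1/(-1/14 + B) (U(D, B) = 1/(B - 1/14) = 1/(-1/14 + B))
P = 20398/3 (P = 13113*(14/(-1 + 14*2)) = 13113*(14/(-1 + 28)) = 13113*(14/27) = 20398/3 ≈ 6799.3)
1/(T(-1794) + P) = 1/(545 + 20398/3) = 1/(22033/3) = 3/22033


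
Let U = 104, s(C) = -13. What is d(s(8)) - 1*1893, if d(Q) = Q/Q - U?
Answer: -1996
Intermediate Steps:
d(Q) = -103 (d(Q) = Q/Q - 1*104 = 1 - 104 = -103)
d(s(8)) - 1*1893 = -103 - 1*1893 = -103 - 1893 = -1996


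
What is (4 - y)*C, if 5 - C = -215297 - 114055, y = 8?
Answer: -1317428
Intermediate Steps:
C = 329357 (C = 5 - (-215297 - 114055) = 5 - 1*(-329352) = 5 + 329352 = 329357)
(4 - y)*C = (4 - 1*8)*329357 = (4 - 8)*329357 = -4*329357 = -1317428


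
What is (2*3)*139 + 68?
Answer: 902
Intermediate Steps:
(2*3)*139 + 68 = 6*139 + 68 = 834 + 68 = 902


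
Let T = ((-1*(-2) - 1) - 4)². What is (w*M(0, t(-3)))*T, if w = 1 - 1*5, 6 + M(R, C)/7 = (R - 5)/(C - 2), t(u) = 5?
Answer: 1932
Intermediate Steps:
M(R, C) = -42 + 7*(-5 + R)/(-2 + C) (M(R, C) = -42 + 7*((R - 5)/(C - 2)) = -42 + 7*((-5 + R)/(-2 + C)) = -42 + 7*(-5 + R)/(-2 + C))
w = -4 (w = 1 - 5 = -4)
T = 9 (T = ((2 - 1) - 4)² = (1 - 4)² = (-3)² = 9)
(w*M(0, t(-3)))*T = -28*(7 + 0 - 6*5)/(-2 + 5)*9 = -28*(7 + 0 - 30)/3*9 = -28*(-23)/3*9 = -4*(-161/3)*9 = (644/3)*9 = 1932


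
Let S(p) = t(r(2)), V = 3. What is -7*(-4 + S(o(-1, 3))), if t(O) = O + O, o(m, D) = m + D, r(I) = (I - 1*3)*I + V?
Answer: 14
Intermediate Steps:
r(I) = 3 + I*(-3 + I) (r(I) = (I - 1*3)*I + 3 = (I - 3)*I + 3 = (-3 + I)*I + 3 = I*(-3 + I) + 3 = 3 + I*(-3 + I))
o(m, D) = D + m
t(O) = 2*O
S(p) = 2 (S(p) = 2*(3 + 2² - 3*2) = 2*(3 + 4 - 6) = 2*1 = 2)
-7*(-4 + S(o(-1, 3))) = -7*(-4 + 2) = -7*(-2) = 14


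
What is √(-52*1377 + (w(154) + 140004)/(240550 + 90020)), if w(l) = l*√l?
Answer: √(-217349722439370 + 1414105*√154)/55095 ≈ 267.59*I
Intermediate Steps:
w(l) = l^(3/2)
√(-52*1377 + (w(154) + 140004)/(240550 + 90020)) = √(-52*1377 + (154^(3/2) + 140004)/(240550 + 90020)) = √(-71604 + (154*√154 + 140004)/330570) = √(-71604 + (140004 + 154*√154)*(1/330570)) = √(-71604 + (7778/18365 + 77*√154/165285)) = √(-1314999682/18365 + 77*√154/165285)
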